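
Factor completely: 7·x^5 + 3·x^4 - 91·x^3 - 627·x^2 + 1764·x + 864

(7·x + 3)·(x - 3)·(x - 4)·(x^2 + 7·x + 24)

Testing divisors of the constant over divisors of the leading coefficient, x = 3 is a root, so (x - 3) divides it; the quotient is 7·x^4 + 24·x^3 - 19·x^2 - 684·x - 288.
Then x = -3/7 is a root, so (7·x + 3) is a factor; dividing leaves x^3 + 3·x^2 - 4·x - 96.
Next, x = 4 is a root, so (x - 4) divides it; the quotient is x^2 + 7·x + 24.
The quadratic x^2 + 7·x + 24 has discriminant -47 < 0 and is irreducible over ℤ.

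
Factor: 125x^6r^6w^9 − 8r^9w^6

Every term has a factor of r^6w^6; factoring it out leaves 125x^6w^3 − 8r^3.
Recognize a difference of cubes with the parts 5x^2w and 2r.

r^6w^6(5x^2w − 2r)(25x^4w^2 + 10x^2rw + 4r^2)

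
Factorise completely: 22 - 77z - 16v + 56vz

(7z - 2)(8v - 11)

Group as (56vz - 16v) + (-77z + 22) = 8v(7z - 2) - 11(7z - 2).
Both groups share the factor (7z - 2).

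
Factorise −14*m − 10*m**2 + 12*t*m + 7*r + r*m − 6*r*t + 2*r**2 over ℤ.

Group: 2*r*(r − 2*m) + (−6*t + 5*m + 7)*(r − 2*m); both groups contain (r − 2*m).

(r − 2*m)*(2*r − 6*t + 5*m + 7)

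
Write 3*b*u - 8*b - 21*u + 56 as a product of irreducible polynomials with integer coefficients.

Group as (3*b*u - 8*b) + (-21*u + 56) = b*(3*u - 8) - 7*(3*u - 8).
Both groups share the factor (3*u - 8).

(3*u - 8)*(b - 7)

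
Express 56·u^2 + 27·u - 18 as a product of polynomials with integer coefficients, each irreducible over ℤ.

(7·u + 6)·(8·u - 3)

Need a pair with product 56·(-18) = -1008 and sum 27: that's 48 and -21.
Split the middle term: 56·u^2 + 48·u - 21·u - 18 = 8·u·(7·u + 6) - 3·(7·u + 6).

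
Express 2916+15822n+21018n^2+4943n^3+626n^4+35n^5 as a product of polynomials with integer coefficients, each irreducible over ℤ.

(5n+3)(7n+2)(n+9)(n^2+8n+54)

Among the possible rational roots, n = -9 is a root, so (n+9) divides it; the quotient is 35n^4+311n^3+2144n^2+1722n+324.
Next, n = -3/5 is a root, giving the factor (5n+3) and quotient 7n^3+58n^2+394n+108.
Then n = -2/7 is a root, so (7n+2) is a factor; dividing leaves n^2+8n+54.
The quadratic n^2+8n+54 has discriminant -152 < 0 and is irreducible over ℤ.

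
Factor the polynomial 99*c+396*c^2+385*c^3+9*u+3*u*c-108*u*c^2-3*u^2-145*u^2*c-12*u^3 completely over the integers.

Group: 3*u*(-4*u^2-39*u*c+3*u+55*c^2+33*c) + (7*c+3)*(-4*u^2-39*u*c+3*u+55*c^2+33*c); both groups contain (-4*u^2-39*u*c+3*u+55*c^2+33*c), so (3*u+7*c+3) is a factor with cofactor -4*u^2-39*u*c+3*u+55*c^2+33*c.
The cofactor groups again: -4*u^2-39*u*c+3*u+55*c^2+33*c = -4*u*(u+11*c) + (5*c+3)*(u+11*c); both groups contain (u+11*c), giving -(4*u-5*c-3)*(u+11*c).

-(4*u-5*c-3)*(u+11*c)*(3*u+7*c+3)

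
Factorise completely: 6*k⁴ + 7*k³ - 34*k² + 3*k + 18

(2*k - 3)*(3*k + 2)*(k + 3)*(k - 1)

By the rational root theorem, k = -2/3 is a root, so (3*k + 2) is a factor; dividing leaves 2*k³ + k² - 12*k + 9.
Next, k = -3 is a root, so (k + 3) is a factor; dividing leaves 2*k² - 5*k + 3.
The remaining quadratic factors as (2*k - 3)(k - 1).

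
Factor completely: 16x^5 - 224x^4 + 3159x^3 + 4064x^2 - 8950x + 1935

Testing divisors of the constant over divisors of the leading coefficient, x = 1 is a root, so (x - 1) divides it; the quotient is 16x^4 - 208x^3 + 2951x^2 + 7015x - 1935.
Next, x = -9/4 is a root, so (4x + 9) divides it; the quotient is 4x^3 - 61x^2 + 875x - 215.
Continuing, x = 1/4 is a root, giving the factor (4x - 1) and quotient x^2 - 15x + 215.
The quadratic x^2 - 15x + 215 has discriminant -635 < 0 and is irreducible over ℤ.

(4x + 9)(4x - 1)(x - 1)(x^2 - 15x + 215)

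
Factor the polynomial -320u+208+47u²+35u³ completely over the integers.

By the rational root theorem, u = 4/5 is a root, so (5u-4) is a factor; dividing leaves 7u²+15u-52.
The remaining quadratic factors as (7u-13)(u+4).

(5u-4)(7u-13)(u+4)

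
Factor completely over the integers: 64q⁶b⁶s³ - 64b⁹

64b⁶(q²s - b)(q⁴s² + q²bs + b²)

Pull out the common factor 64b⁶, leaving q⁶s³ - b³.
Recognize a difference of cubes with the parts q²s and b.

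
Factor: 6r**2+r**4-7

Substitute u = r**2 to get a quadratic in u, then factor.
r**2+7 is irreducible over ℤ (always positive, so no real roots).
r**2-1 is a difference of squares.

(r+1)(r-1)(r**2+7)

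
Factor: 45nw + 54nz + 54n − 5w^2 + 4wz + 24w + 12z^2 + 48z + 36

(5w + 6z + 6)(9n − w + 2z + 6)

Group: 5w(9n − w + 2z + 6) + (6z + 6)(9n − w + 2z + 6); both groups contain (9n − w + 2z + 6).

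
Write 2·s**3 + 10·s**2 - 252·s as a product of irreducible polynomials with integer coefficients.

2·s·(s + 14)·(s - 9)

Pull out the common factor 2·s, then factor the remaining trinomial.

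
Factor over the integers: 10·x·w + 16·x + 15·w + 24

(2·x + 3)·(5·w + 8)

Group as (10·x·w + 16·x) + (15·w + 24) = 2·x·(5·w + 8) + 3·(5·w + 8).
Both groups share the factor (5·w + 8).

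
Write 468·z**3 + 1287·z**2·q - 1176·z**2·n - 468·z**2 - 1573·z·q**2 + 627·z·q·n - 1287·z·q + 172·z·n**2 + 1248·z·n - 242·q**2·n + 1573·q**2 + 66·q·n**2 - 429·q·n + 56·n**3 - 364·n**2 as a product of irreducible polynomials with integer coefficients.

Group: 3·z·(156·z**2 - 143·z·q - 28·z·n - 156·z - 22·q·n + 143·q - 8·n**2 + 52·n) + (11·q - 7·n)·(156·z**2 - 143·z·q - 28·z·n - 156·z - 22·q·n + 143·q - 8·n**2 + 52·n); both groups contain (156·z**2 - 143·z·q - 28·z·n - 156·z - 22·q·n + 143·q - 8·n**2 + 52·n), so (3·z + 11·q - 7·n) is a factor with cofactor 156·z**2 - 143·z·q - 28·z·n - 156·z - 22·q·n + 143·q - 8·n**2 + 52·n.
The cofactor groups again: 156·z**2 - 143·z·q - 28·z·n - 156·z - 22·q·n + 143·q - 8·n**2 + 52·n = 13·z·(12·z - 11·q - 4·n) + (2·n - 13)·(12·z - 11·q - 4·n); both groups contain (12·z - 11·q - 4·n), giving (13·z + 2·n - 13)·(12·z - 11·q - 4·n).

(12·z - 11·q - 4·n)·(3·z + 11·q - 7·n)·(13·z + 2·n - 13)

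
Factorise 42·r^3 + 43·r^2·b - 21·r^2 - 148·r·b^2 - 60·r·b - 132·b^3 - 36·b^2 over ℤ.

Group: 6·r·(7·r^2 + 20·r·b + 12·b^2) + (-11·b - 3)·(7·r^2 + 20·r·b + 12·b^2); both groups contain (7·r^2 + 20·r·b + 12·b^2), so (6·r - 11·b - 3) is a factor with cofactor 7·r^2 + 20·r·b + 12·b^2.
The cofactor groups again: 7·r^2 + 20·r·b + 12·b^2 = r·(7·r + 6·b) + 2·b·(7·r + 6·b); both groups contain (7·r + 6·b), giving (r + 2·b)·(7·r + 6·b).

(6·r - 11·b - 3)·(r + 2·b)·(7·r + 6·b)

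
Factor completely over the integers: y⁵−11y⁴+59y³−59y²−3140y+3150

(y+5)(y−1)(y−9)(y²−6y+70)

Trying the rational-root candidates, y = 9 is a root, so (y−9) divides it; the quotient is y⁴−2y³+41y²+310y−350.
Continuing, y = −5 is a root, so (y+5) divides it; the quotient is y³−7y²+76y−70.
Next, y = 1 is a root, so (y−1) divides it; the quotient is y²−6y+70.
The quadratic y²−6y+70 has discriminant −244 < 0 and is irreducible over ℤ.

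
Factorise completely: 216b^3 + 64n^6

8(2n^2 + 3b)(4n^4 − 6n^2b + 9b^2)

Every term has a factor of 8; factoring it out leaves 8n^6 + 27b^3.
Recognize a sum of cubes with the parts 2n^2 and 3b.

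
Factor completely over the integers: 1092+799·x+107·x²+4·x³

Testing divisors of the constant over divisors of the leading coefficient, x = -13 is a root, so (x+13) divides it; the quotient is 4·x²+55·x+84.
The remaining quadratic factors as (4·x+7)(x+12).

(4·x+7)·(x+12)·(x+13)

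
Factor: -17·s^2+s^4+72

Substitute u = s^2 to get a quadratic in u, then factor.
s^2-8 is irreducible over ℤ (8 is not a perfect square).
s^2-9 is a difference of squares.

(s+3)·(s-3)·(s^2-8)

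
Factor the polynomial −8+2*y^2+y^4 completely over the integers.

Substitute u = y^2 to get a quadratic in u, then factor.
y^2−2 is irreducible over ℤ (2 is not a perfect square).
y^2+4 is irreducible over ℤ (sum of squares).

(y^2+4)*(y^2−2)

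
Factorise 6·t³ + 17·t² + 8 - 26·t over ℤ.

(2·t - 1)·(3·t - 2)·(t + 4)

Testing divisors of the constant over divisors of the leading coefficient, t = 1/2 is a root, giving the factor (2·t - 1) and quotient 3·t² + 10·t - 8.
The remaining quadratic factors as (t + 4)(3·t - 2).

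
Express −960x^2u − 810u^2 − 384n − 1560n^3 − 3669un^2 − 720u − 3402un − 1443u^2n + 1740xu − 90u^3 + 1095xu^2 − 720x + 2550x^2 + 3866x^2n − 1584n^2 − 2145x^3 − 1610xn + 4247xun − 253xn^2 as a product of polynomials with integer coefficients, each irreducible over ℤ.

−(11x − u − 13n − 8)(13x − 6u − 15n − 6)(15x + 15u + 8n)

Group: 15x(−143x^2 + 79xu + 334xn + 170x − 6u^2 − 93un − 54u − 195n^2 − 198n − 48) + (15u + 8n)(−143x^2 + 79xu + 334xn + 170x − 6u^2 − 93un − 54u − 195n^2 − 198n − 48); both groups contain (−143x^2 + 79xu + 334xn + 170x − 6u^2 − 93un − 54u − 195n^2 − 198n − 48), so (15x + 15u + 8n) is a factor with cofactor −143x^2 + 79xu + 334xn + 170x − 6u^2 − 93un − 54u − 195n^2 − 198n − 48.
The cofactor groups again: −143x^2 + 79xu + 334xn + 170x − 6u^2 − 93un − 54u − 195n^2 − 198n − 48 = −11x(13x − 6u − 15n − 6) + (u + 13n + 8)(13x − 6u − 15n − 6); both groups contain (13x − 6u − 15n − 6), giving −(11x − u − 13n − 8)(13x − 6u − 15n − 6).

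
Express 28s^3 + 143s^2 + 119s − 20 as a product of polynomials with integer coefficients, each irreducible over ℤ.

Testing divisors of the constant over divisors of the leading coefficient, s = −4 is a root, giving the factor (s + 4) and quotient 28s^2 + 31s − 5.
The remaining quadratic factors as (7s − 1)(4s + 5).

(4s + 5)(7s − 1)(s + 4)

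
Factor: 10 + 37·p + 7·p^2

(7·p + 2)·(p + 5)

Need a pair with product 7·10 = 70 and sum 37: that's 35 and 2.
Split the middle term: 7·p^2 + 35·p + 2·p + 10 = 7·p·(p + 5) + 2·(p + 5).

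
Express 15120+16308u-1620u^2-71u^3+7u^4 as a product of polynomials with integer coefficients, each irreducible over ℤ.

Trying the rational-root candidates, u = -15 is a root, so (u+15) is a factor; dividing leaves 7u^3-176u^2+1020u+1008.
Then u = 14 is a root, giving the factor (u-14) and quotient 7u^2-78u-72.
The remaining quadratic factors as (u-12)(7u+6).

(7u+6)(u+15)(u-12)(u-14)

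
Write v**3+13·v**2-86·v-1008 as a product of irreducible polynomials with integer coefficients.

Among the possible rational roots, v = -14 is a root, so (v+14) is a factor; dividing leaves v**2-v-72.
The remaining quadratic factors as (v+8)(v-9).

(v+14)·(v+8)·(v-9)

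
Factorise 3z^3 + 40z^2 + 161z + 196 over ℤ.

Among the possible rational roots, z = -7 is a root, so (z + 7) divides it; the quotient is 3z^2 + 19z + 28.
The remaining quadratic factors as (z + 4)(3z + 7).

(3z + 7)(z + 4)(z + 7)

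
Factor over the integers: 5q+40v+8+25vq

(5q+8)(5v+1)

Group as (25vq+40v) + (5q+8) = 5v(5q+8) + (5q+8).
Both groups share the factor (5q+8).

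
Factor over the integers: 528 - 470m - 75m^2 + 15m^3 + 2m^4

Trying the rational-root candidates, m = -6 is a root, giving the factor (m + 6) and quotient 2m^3 + 3m^2 - 93m + 88.
Continuing, m = 11/2 is a root, so (2m - 11) divides it; the quotient is m^2 + 7m - 8.
The remaining quadratic factors as (m + 8)(m - 1).

(2m - 11)(m + 6)(m + 8)(m - 1)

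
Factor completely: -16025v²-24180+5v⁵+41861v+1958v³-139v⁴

Among the possible rational roots, v = 13 is a root, giving the factor (v-13) and quotient 5v⁴-74v³+996v²-3077v+1860.
Next, v = 3 is a root, giving the factor (v-3) and quotient 5v³-59v²+819v-620.
Then v = 4/5 is a root, so (5v-4) is a factor; dividing leaves v²-11v+155.
The quadratic v²-11v+155 has discriminant -499 < 0 and is irreducible over ℤ.

(5v-4)(v-13)(v-3)(v²-11v+155)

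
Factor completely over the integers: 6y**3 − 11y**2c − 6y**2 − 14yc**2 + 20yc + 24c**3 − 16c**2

Group: y(6y**2 + yc − 6y − 12c**2 + 8c) − 2c(6y**2 + yc − 6y − 12c**2 + 8c); both groups contain (6y**2 + yc − 6y − 12c**2 + 8c), so (y − 2c) is a factor with cofactor 6y**2 + yc − 6y − 12c**2 + 8c.
The cofactor groups again: 6y**2 + yc − 6y − 12c**2 + 8c = 2y(3y − 4c) + (3c − 2)(3y − 4c); both groups contain (3y − 4c), giving (2y + 3c − 2)(3y − 4c).

(y − 2c)(3y − 4c)(2y + 3c − 2)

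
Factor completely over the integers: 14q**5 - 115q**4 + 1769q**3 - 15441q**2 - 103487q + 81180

Testing divisors of the constant over divisors of the leading coefficient, q = 11 is a root, so (q - 11) is a factor; dividing leaves 14q**4 + 39q**3 + 2198q**2 + 8737q - 7380.
Continuing, q = -9/2 is a root, giving the factor (2q + 9) and quotient 7q**3 - 12q**2 + 1153q - 820.
Next, q = 5/7 is a root, giving the factor (7q - 5) and quotient q**2 - q + 164.
The quadratic q**2 - q + 164 has discriminant -655 < 0 and is irreducible over ℤ.

(2q + 9)(7q - 5)(q - 11)(q**2 - q + 164)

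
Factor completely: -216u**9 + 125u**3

-u**3(6u**2 - 5)(36u**4 + 30u**2 + 25)

Factor out u**3 first: what remains is -216u**6 + 125.
Recognize a difference of cubes with the parts 5 and 6u**2.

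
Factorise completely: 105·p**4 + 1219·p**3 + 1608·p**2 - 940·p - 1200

By the rational root theorem, p = -4/5 is a root, giving the factor (5·p + 4) and quotient 21·p**3 + 227·p**2 + 140·p - 300.
Then p = 6/7 is a root, so (7·p - 6) is a factor; dividing leaves 3·p**2 + 35·p + 50.
The remaining quadratic factors as (3·p + 5)(p + 10).

(3·p + 5)·(5·p + 4)·(7·p - 6)·(p + 10)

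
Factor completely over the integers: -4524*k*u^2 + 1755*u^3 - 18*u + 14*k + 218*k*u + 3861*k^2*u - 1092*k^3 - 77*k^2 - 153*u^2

-(12*k - 15*u - 1)*(13*k - 13*u + 2)*(7*k - 9*u)

Group: 12*k*(-91*k^2 + 208*k*u - 14*k - 117*u^2 + 18*u) + (-15*u - 1)*(-91*k^2 + 208*k*u - 14*k - 117*u^2 + 18*u); both groups contain (-91*k^2 + 208*k*u - 14*k - 117*u^2 + 18*u), so (12*k - 15*u - 1) is a factor with cofactor -91*k^2 + 208*k*u - 14*k - 117*u^2 + 18*u.
The cofactor groups again: -91*k^2 + 208*k*u - 14*k - 117*u^2 + 18*u = -7*k*(13*k - 13*u + 2) + 9*u*(13*k - 13*u + 2); both groups contain (13*k - 13*u + 2), giving -(7*k - 9*u)*(13*k - 13*u + 2).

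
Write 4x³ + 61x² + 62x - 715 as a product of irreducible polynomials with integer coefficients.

(4x - 11)(x + 13)(x + 5)

Trying the rational-root candidates, x = -5 is a root, so (x + 5) is a factor; dividing leaves 4x² + 41x - 143.
The remaining quadratic factors as (x + 13)(4x - 11).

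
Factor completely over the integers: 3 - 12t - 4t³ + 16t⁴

Group as (16t⁴ - 12t) + (-4t³ + 3) = 4t(4t³ - 3) - (4t³ - 3).
Both groups share the factor (4t³ - 3).

(4t - 1)(4t³ - 3)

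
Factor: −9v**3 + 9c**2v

Pull out the common factor 9v; c**2 − v**2 is a difference of squares.

9v(c + v)(c − v)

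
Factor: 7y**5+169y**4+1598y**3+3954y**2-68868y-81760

Trying the rational-root candidates, y = -14 is a root, so (y+14) divides it; the quotient is 7y**4+71y**3+604y**2-4502y-5840.
Then y = -8/7 is a root, so (7y+8) is a factor; dividing leaves y**3+9y**2+76y-730.
Next, y = 5 is a root, so (y-5) divides it; the quotient is y**2+14y+146.
The quadratic y**2+14y+146 has discriminant -388 < 0 and is irreducible over ℤ.

(7y+8)(y+14)(y-5)(y**2+14y+146)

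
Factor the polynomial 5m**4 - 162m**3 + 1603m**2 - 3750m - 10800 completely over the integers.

(5m + 8)(m - 10)(m - 15)(m - 9)

Trying the rational-root candidates, m = 9 is a root, so (m - 9) is a factor; dividing leaves 5m**3 - 117m**2 + 550m + 1200.
Continuing, m = -8/5 is a root, so (5m + 8) is a factor; dividing leaves m**2 - 25m + 150.
The remaining quadratic factors as (m - 10)(m - 15).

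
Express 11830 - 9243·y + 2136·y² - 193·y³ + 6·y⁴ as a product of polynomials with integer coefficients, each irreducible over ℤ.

Testing divisors of the constant over divisors of the leading coefficient, y = 7 is a root, so (y - 7) is a factor; dividing leaves 6·y³ - 151·y² + 1079·y - 1690.
Continuing, y = 10 is a root, so (y - 10) is a factor; dividing leaves 6·y² - 91·y + 169.
The remaining quadratic factors as (6·y - 13)(y - 13).

(6·y - 13)·(y - 10)·(y - 13)·(y - 7)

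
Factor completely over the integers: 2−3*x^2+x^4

(x+1)*(x−1)*(x^2−2)

Substitute u = x^2 to get a quadratic in u, then factor.
x^2−1 is a difference of squares.
x^2−2 is irreducible over ℤ (2 is not a perfect square).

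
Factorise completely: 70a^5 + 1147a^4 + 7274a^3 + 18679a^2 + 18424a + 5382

(2a + 1)(5a + 13)(7a + 9)(a^2 + 12a + 46)

Among the possible rational roots, a = -9/7 is a root, so (7a + 9) is a factor; dividing leaves 10a^4 + 151a^3 + 845a^2 + 1582a + 598.
Then a = -1/2 is a root, giving the factor (2a + 1) and quotient 5a^3 + 73a^2 + 386a + 598.
Then a = -13/5 is a root, so (5a + 13) is a factor; dividing leaves a^2 + 12a + 46.
The quadratic a^2 + 12a + 46 has discriminant -40 < 0 and is irreducible over ℤ.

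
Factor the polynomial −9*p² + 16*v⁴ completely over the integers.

Recognize a difference of squares with the parts 4*v² and 3*p.

−(3*p + 4*v²)*(3*p − 4*v²)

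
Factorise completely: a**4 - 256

Write as (a**2)² − (16)², then factor a**2 - 16 once more.

(a + 4)(a - 4)(a**2 + 16)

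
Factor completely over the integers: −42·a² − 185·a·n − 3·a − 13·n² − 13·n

Group: −3·a·(14·a + n + 1) − 13·n·(14·a + n + 1); both groups contain (14·a + n + 1).

−(14·a + n + 1)·(3·a + 13·n)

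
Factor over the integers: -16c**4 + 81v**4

(3v - 2c)(3v + 2c)(9v**2 + 4c**2)

Write as (9v**2)² − (4c**2)², then factor 9v**2 - 4c**2 once more.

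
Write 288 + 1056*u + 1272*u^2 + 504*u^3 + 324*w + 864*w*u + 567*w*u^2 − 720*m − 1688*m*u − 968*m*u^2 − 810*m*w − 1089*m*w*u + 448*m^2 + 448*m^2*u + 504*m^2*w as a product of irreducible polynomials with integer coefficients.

Group: 7*m*(72*m*w + 64*m*u + 64*m − 63*w*u − 54*w − 56*u^2 − 104*u − 48) + (−9*u − 6)*(72*m*w + 64*m*u + 64*m − 63*w*u − 54*w − 56*u^2 − 104*u − 48); both groups contain (72*m*w + 64*m*u + 64*m − 63*w*u − 54*w − 56*u^2 − 104*u − 48), so (7*m − 9*u − 6) is a factor with cofactor 72*m*w + 64*m*u + 64*m − 63*w*u − 54*w − 56*u^2 − 104*u − 48.
The cofactor groups again: 72*m*w + 64*m*u + 64*m − 63*w*u − 54*w − 56*u^2 − 104*u − 48 = 9*w*(8*m − 7*u − 6) + (8*u + 8)*(8*m − 7*u − 6); both groups contain (8*m − 7*u − 6), giving (9*w + 8*u + 8)*(8*m − 7*u − 6).

(7*m − 9*u − 6)*(8*m − 7*u − 6)*(9*w + 8*u + 8)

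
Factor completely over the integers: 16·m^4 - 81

(2·m)⁴ − (3)⁴ = ((2·m)² − (3)²)((2·m)² + (3)²); the first factor splits again, the second (4·m^2 + 9) is irreducible.

(2·m + 3)·(2·m - 3)·(4·m^2 + 9)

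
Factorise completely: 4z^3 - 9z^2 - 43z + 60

By the rational root theorem, z = -3 is a root, giving the factor (z + 3) and quotient 4z^2 - 21z + 20.
The remaining quadratic factors as (z - 4)(4z - 5).

(4z - 5)(z + 3)(z - 4)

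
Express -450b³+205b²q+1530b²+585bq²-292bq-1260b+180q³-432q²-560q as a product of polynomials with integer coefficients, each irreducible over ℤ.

-(10b-15q-14)(5b+3q-10)(9b+4q)

Group: 9b(-50b²+45bq+170b+45q²-108q-140) + 4q(-50b²+45bq+170b+45q²-108q-140); both groups contain (-50b²+45bq+170b+45q²-108q-140), so (9b+4q) is a factor with cofactor -50b²+45bq+170b+45q²-108q-140.
The cofactor groups again: -50b²+45bq+170b+45q²-108q-140 = -5b(10b-15q-14) + (-3q+10)(10b-15q-14); both groups contain (10b-15q-14), giving -(5b+3q-10)(10b-15q-14).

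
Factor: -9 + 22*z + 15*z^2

(3*z - 1)*(5*z + 9)

Need a pair with product 15·(-9) = -135 and sum 22: that's -5 and 27.
Split the middle term: 15*z^2 - 5*z + 27*z - 9 = 5*z*(3*z - 1) + 9*(3*z - 1).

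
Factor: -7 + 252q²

Pull out the common factor 7; 36q² - 1 is a difference of squares.

7(6q + 1)(6q - 1)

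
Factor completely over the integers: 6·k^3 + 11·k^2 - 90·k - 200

(2·k + 5)·(3·k + 10)·(k - 4)

Among the possible rational roots, k = -10/3 is a root, giving the factor (3·k + 10) and quotient 2·k^2 - 3·k - 20.
The remaining quadratic factors as (2·k + 5)(k - 4).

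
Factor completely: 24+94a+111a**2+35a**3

(5a+3)(7a+4)(a+2)

Testing divisors of the constant over divisors of the leading coefficient, a = -2 is a root, giving the factor (a+2) and quotient 35a**2+41a+12.
The remaining quadratic factors as (7a+4)(5a+3).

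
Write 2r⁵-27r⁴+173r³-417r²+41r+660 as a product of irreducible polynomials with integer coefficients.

Trying the rational-root candidates, r = 3 is a root, so (r-3) is a factor; dividing leaves 2r⁴-21r³+110r²-87r-220.
Next, r = 5/2 is a root, so (2r-5) is a factor; dividing leaves r³-8r²+35r+44.
Then r = -1 is a root, so (r+1) is a factor; dividing leaves r²-9r+44.
The quadratic r²-9r+44 has discriminant -95 < 0 and is irreducible over ℤ.

(2r-5)(r+1)(r-3)(r²-9r+44)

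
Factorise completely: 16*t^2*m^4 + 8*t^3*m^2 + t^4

t^2*(t + 4*m^2)^2

Every term has a factor of t^2; factoring it out leaves t^2 + 8*t*m^2 + 16*m^4.
Recognize a perfect-square trinomial with the parts t and 4*m^2.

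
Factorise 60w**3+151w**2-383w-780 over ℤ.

Testing divisors of the constant over divisors of the leading coefficient, w = -13/4 is a root, so (4w+13) divides it; the quotient is 15w**2-11w-60.
The remaining quadratic factors as (5w-12)(3w+5).

(3w+5)(4w+13)(5w-12)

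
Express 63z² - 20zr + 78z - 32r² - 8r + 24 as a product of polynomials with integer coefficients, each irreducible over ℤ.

Group: 7z(9z - 8r + 6) + (4r + 4)(9z - 8r + 6); both groups contain (9z - 8r + 6).

(9z - 8r + 6)(7z + 4r + 4)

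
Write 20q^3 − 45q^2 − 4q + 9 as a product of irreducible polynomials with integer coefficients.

(4q − 9)(5q^2 − 1)

Group as (20q^3 − 4q) + (−45q^2 + 9) = 4q(5q^2 − 1) − 9(5q^2 − 1).
Both groups share the factor (5q^2 − 1).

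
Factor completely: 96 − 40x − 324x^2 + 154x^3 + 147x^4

(3x − 2)(7x + 4)(7x − 6)(x + 2)

Among the possible rational roots, x = 6/7 is a root, so (7x − 6) is a factor; dividing leaves 21x^3 + 40x^2 − 12x − 16.
Continuing, x = −2 is a root, giving the factor (x + 2) and quotient 21x^2 − 2x − 8.
The remaining quadratic factors as (3x − 2)(7x + 4).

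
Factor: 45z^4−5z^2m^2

5z^2(3z−m)(3z+m)

Factor out 5z^2, leaving 9z^2−m^2, which is a difference of two squares.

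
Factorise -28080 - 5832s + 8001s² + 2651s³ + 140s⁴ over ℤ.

(4s + 13)(5s + 12)(7s - 12)(s + 15)

Trying the rational-root candidates, s = 12/7 is a root, so (7s - 12) is a factor; dividing leaves 20s³ + 413s² + 1851s + 2340.
Continuing, s = -13/4 is a root, so (4s + 13) is a factor; dividing leaves 5s² + 87s + 180.
The remaining quadratic factors as (s + 15)(5s + 12).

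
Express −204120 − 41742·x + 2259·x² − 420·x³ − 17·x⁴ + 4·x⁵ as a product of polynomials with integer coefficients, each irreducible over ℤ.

(4·x + 15)·(x + 12)·(x − 14)·(x² − 6·x + 81)

Trying the rational-root candidates, x = −15/4 is a root, giving the factor (4·x + 15) and quotient x⁴ − 8·x³ − 75·x² + 846·x − 13608.
Next, x = −12 is a root, so (x + 12) is a factor; dividing leaves x³ − 20·x² + 165·x − 1134.
Then x = 14 is a root, so (x − 14) is a factor; dividing leaves x² − 6·x + 81.
The quadratic x² − 6·x + 81 has discriminant −288 < 0 and is irreducible over ℤ.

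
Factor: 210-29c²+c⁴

(c²-14)(c²-15)

Substitute u = c² to get a quadratic in u, then factor.
c²-14 is irreducible over ℤ (14 is not a perfect square).
c²-15 is irreducible over ℤ (15 is not a perfect square).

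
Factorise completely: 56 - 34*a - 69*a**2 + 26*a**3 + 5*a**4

Trying the rational-root candidates, a = 4/5 is a root, giving the factor (5*a - 4) and quotient a**3 + 6*a**2 - 9*a - 14.
Then a = 2 is a root, so (a - 2) divides it; the quotient is a**2 + 8*a + 7.
The remaining quadratic factors as (a + 7)(a + 1).

(5*a - 4)*(a + 1)*(a + 7)*(a - 2)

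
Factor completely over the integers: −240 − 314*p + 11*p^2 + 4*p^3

Among the possible rational roots, p = 8 is a root, so (p − 8) is a factor; dividing leaves 4*p^2 + 43*p + 30.
The remaining quadratic factors as (4*p + 3)(p + 10).

(4*p + 3)*(p + 10)*(p − 8)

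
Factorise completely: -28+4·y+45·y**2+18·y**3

Trying the rational-root candidates, y = 2/3 is a root, so (3·y-2) is a factor; dividing leaves 6·y**2+19·y+14.
The remaining quadratic factors as (y+2)(6·y+7).

(3·y-2)·(6·y+7)·(y+2)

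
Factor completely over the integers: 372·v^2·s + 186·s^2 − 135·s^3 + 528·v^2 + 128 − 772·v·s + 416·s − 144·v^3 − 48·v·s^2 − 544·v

Group: 6·v·(−24·v^2 + 74·v·s + 56·v − 45·s^2 − 58·s − 16) + (3·s − 8)·(−24·v^2 + 74·v·s + 56·v − 45·s^2 − 58·s − 16); both groups contain (−24·v^2 + 74·v·s + 56·v − 45·s^2 − 58·s − 16), so (6·v + 3·s − 8) is a factor with cofactor −24·v^2 + 74·v·s + 56·v − 45·s^2 − 58·s − 16.
The cofactor groups again: −24·v^2 + 74·v·s + 56·v − 45·s^2 − 58·s − 16 = −6·v·(4·v − 9·s − 8) + (5·s + 2)·(4·v − 9·s − 8); both groups contain (4·v − 9·s − 8), giving −(6·v − 5·s − 2)·(4·v − 9·s − 8).

−(6·v − 5·s − 2)·(4·v − 9·s − 8)·(6·v + 3·s − 8)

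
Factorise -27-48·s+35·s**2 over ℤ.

Need a pair with product 35·(-27) = -945 and sum -48: that's -63 and 15.
Split the middle term: 35·s**2-63·s + 15·s-27 = 7·s·(5·s-9) + 3·(5·s-9).

(5·s-9)·(7·s+3)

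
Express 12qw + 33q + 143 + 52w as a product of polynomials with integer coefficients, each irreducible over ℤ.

Group as (12qw + 33q) + (52w + 143) = 3q(4w + 11) + 13(4w + 11).
Both groups share the factor (4w + 11).

(3q + 13)(4w + 11)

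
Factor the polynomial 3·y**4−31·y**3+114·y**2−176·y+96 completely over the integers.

Trying the rational-root candidates, y = 4/3 is a root, giving the factor (3·y−4) and quotient y**3−9·y**2+26·y−24.
Next, y = 3 is a root, so (y−3) divides it; the quotient is y**2−6·y+8.
The remaining quadratic factors as (y−2)(y−4).

(3·y−4)·(y−2)·(y−3)·(y−4)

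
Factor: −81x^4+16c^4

(2c+3x)(2c−3x)(4c^2+9x^2)

Write as (4c^2)² − (9x^2)², then factor 4c^2−9x^2 once more.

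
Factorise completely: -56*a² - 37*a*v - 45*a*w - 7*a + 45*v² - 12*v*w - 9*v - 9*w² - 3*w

-(7*a + 9*v + 3*w)*(8*a - 5*v + 3*w + 1)

Group: -8*a*(7*a + 9*v + 3*w) + (5*v - 3*w - 1)*(7*a + 9*v + 3*w); both groups contain (7*a + 9*v + 3*w).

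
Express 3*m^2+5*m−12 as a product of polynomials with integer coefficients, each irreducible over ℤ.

(3*m−4)*(m+3)

Need a pair with product 3·(−12) = −36 and sum 5: that's −4 and 9.
Split the middle term: 3*m^2−4*m + 9*m−12 = m*(3*m−4) + 3*(3*m−4).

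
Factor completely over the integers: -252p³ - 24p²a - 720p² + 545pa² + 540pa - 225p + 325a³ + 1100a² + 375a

-(3p - 5a)(14p + 13a + 5)(6p + 5a + 15)

Group: 3p(-84p² - 148pa - 240p - 65a² - 220a - 75) - 5a(-84p² - 148pa - 240p - 65a² - 220a - 75); both groups contain (-84p² - 148pa - 240p - 65a² - 220a - 75), so (3p - 5a) is a factor with cofactor -84p² - 148pa - 240p - 65a² - 220a - 75.
The cofactor groups again: -84p² - 148pa - 240p - 65a² - 220a - 75 = -6p(14p + 13a + 5) + (-5a - 15)(14p + 13a + 5); both groups contain (14p + 13a + 5), giving -(6p + 5a + 15)(14p + 13a + 5).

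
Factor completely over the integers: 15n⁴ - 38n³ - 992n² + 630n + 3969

(3n - 7)(5n + 9)(n + 7)(n - 9)

Trying the rational-root candidates, n = 9 is a root, giving the factor (n - 9) and quotient 15n³ + 97n² - 119n - 441.
Next, n = -9/5 is a root, so (5n + 9) is a factor; dividing leaves 3n² + 14n - 49.
The remaining quadratic factors as (3n - 7)(n + 7).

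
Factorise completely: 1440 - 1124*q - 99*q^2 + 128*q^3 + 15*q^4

Testing divisors of the constant over divisors of the leading coefficient, q = -4 is a root, so (q + 4) is a factor; dividing leaves 15*q^3 + 68*q^2 - 371*q + 360.
Next, q = 5/3 is a root, so (3*q - 5) divides it; the quotient is 5*q^2 + 31*q - 72.
The remaining quadratic factors as (5*q - 9)(q + 8).

(3*q - 5)*(5*q - 9)*(q + 4)*(q + 8)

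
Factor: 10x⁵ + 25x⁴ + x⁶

x⁴(x + 5)²

Factor out x⁴ first: what remains is x² + 10x + 25.
Recognize a perfect-square trinomial with the parts x and 5.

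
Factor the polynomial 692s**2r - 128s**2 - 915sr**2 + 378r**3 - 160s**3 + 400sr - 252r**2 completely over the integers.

-(5s - 6r + 4)(8s - 7r)(4s - 9r)

Group: 8s(-20s**2 + 69sr - 16s - 54r**2 + 36r) - 7r(-20s**2 + 69sr - 16s - 54r**2 + 36r); both groups contain (-20s**2 + 69sr - 16s - 54r**2 + 36r), so (8s - 7r) is a factor with cofactor -20s**2 + 69sr - 16s - 54r**2 + 36r.
The cofactor groups again: -20s**2 + 69sr - 16s - 54r**2 + 36r = -5s(4s - 9r) + (6r - 4)(4s - 9r); both groups contain (4s - 9r), giving -(5s - 6r + 4)(4s - 9r).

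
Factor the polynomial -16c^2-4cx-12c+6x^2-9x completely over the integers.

Group: -4c(4c+3x) + (2x-3)(4c+3x); both groups contain (4c+3x).

-(4c+3x)(4c-2x+3)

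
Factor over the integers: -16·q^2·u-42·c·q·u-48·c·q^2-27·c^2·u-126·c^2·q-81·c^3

Group: 3·c·(-27·c^2-24·c·q-9·c·u-8·q·u) + 2·q·(-27·c^2-24·c·q-9·c·u-8·q·u); both groups contain (-27·c^2-24·c·q-9·c·u-8·q·u), so (3·c+2·q) is a factor with cofactor -27·c^2-24·c·q-9·c·u-8·q·u.
The cofactor groups again: -27·c^2-24·c·q-9·c·u-8·q·u = -9·c·(3·c+u) - 8·q·(3·c+u); both groups contain (3·c+u), giving -(9·c+8·q)·(3·c+u).

-(3·c+2·q)·(3·c+u)·(9·c+8·q)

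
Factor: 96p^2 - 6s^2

Factor out 6, leaving 16p^2 - s^2, which is a difference of two squares.

6(4p + s)(4p - s)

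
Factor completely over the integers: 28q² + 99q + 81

(4q + 9)(7q + 9)

Need a pair with product 28·81 = 2268 and sum 99: that's 63 and 36.
Split the middle term: 28q² + 63q + 36q + 81 = 7q(4q + 9) + 9(4q + 9).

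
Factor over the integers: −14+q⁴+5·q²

(q²+7)·(q²−2)

Substitute u = q² to get a quadratic in u, then factor.
q²−2 is irreducible over ℤ (2 is not a perfect square).
q²+7 is irreducible over ℤ (always positive, so no real roots).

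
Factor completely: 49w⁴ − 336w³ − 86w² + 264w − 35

Among the possible rational roots, w = −1 is a root, giving the factor (w + 1) and quotient 49w³ − 385w² + 299w − 35.
Continuing, w = 5/7 is a root, so (7w − 5) divides it; the quotient is 7w² − 50w + 7.
The remaining quadratic factors as (7w − 1)(w − 7).

(7w − 1)(7w − 5)(w + 1)(w − 7)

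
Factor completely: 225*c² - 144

9*(5*c + 4)*(5*c - 4)

Every term has a factor of 9. Then 25*c² - 16 = (5*c)² − (4)².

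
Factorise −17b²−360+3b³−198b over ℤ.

(3b+10)(b+3)(b−12)

Testing divisors of the constant over divisors of the leading coefficient, b = 12 is a root, giving the factor (b−12) and quotient 3b²+19b+30.
The remaining quadratic factors as (3b+10)(b+3).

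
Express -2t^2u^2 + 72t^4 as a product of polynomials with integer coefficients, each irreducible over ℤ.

2t^2(6t + u)(6t - u)

Every term has a factor of 2t^2. Then 36t^2 - u^2 = (6t)² − (u)².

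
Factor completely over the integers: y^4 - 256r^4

(y - 4r)(y + 4r)(y^2 + 16r^2)

Difference of squares twice: with A = y and B = 4r, A⁴ − B⁴ = (A² − B²)(A² + B²), and A² − B² factors again.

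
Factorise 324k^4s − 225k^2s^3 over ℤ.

9k^2s(6k + 5s)(6k − 5s)

Pull out the common factor 9k^2s; 36k^2 − 25s^2 is a difference of squares.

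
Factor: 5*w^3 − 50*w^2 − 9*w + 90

(w − 10)*(5*w^2 − 9)

Group as (5*w^3 − 9*w) + (−50*w^2 + 90) = w*(5*w^2 − 9) − 10*(5*w^2 − 9).
Both groups share the factor (5*w^2 − 9).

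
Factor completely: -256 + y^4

(y + 4)(y - 4)(y^2 + 16)

Write as (y^2)² − (16)², then factor y^2 - 16 once more.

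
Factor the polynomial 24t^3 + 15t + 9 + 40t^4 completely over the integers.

Group as (40t^4 + 15t) + (24t^3 + 9) = 5t(8t^3 + 3) + 3(8t^3 + 3).
Both groups share the factor (8t^3 + 3).

(5t + 3)(8t^3 + 3)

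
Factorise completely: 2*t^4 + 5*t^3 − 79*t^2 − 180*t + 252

(2*t + 7)*(t + 6)*(t − 1)*(t − 6)

By the rational root theorem, t = −7/2 is a root, giving the factor (2*t + 7) and quotient t^3 − t^2 − 36*t + 36.
Then t = 1 is a root, giving the factor (t − 1) and quotient t^2 − 36.
The remaining quadratic factors as (t + 6)(t − 6).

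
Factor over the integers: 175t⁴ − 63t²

Every term has a factor of 7t². Then 25t² − 9 = (5t)² − (3)².

7t²(5t + 3)(5t − 3)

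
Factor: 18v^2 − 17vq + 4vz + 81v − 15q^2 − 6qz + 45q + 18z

Group: 2v(9v + 5q + 2z) + (−3q + 9)(9v + 5q + 2z); both groups contain (9v + 5q + 2z).

(2v − 3q + 9)(9v + 5q + 2z)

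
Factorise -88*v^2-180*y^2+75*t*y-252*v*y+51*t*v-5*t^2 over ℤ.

-(5*t-11*v-15*y)*(t-8*v-12*y)

Group: -t*(5*t-11*v-15*y) + (8*v+12*y)*(5*t-11*v-15*y); both groups contain (5*t-11*v-15*y).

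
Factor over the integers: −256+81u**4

Difference of squares twice: with A = 3u and B = 4, A⁴ − B⁴ = (A² − B²)(A² + B²), and A² − B² factors again.

(3u+4)(3u−4)(9u**2+16)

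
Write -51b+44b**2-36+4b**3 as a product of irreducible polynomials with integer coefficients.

(2b+1)(2b-3)(b+12)

Trying the rational-root candidates, b = -1/2 is a root, so (2b+1) divides it; the quotient is 2b**2+21b-36.
The remaining quadratic factors as (2b-3)(b+12).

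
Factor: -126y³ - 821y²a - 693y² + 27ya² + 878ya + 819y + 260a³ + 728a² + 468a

Group: 2y(-63y² - ya + 63y + 20a² + 36a) + (13a + 13)(-63y² - ya + 63y + 20a² + 36a); both groups contain (-63y² - ya + 63y + 20a² + 36a), so (2y + 13a + 13) is a factor with cofactor -63y² - ya + 63y + 20a² + 36a.
The cofactor groups again: -63y² - ya + 63y + 20a² + 36a = -7y(9y - 5a - 9) - 4a(9y - 5a - 9); both groups contain (9y - 5a - 9), giving -(7y + 4a)(9y - 5a - 9).

-(9y - 5a - 9)(2y + 13a + 13)(7y + 4a)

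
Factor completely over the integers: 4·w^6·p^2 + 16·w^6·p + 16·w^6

Every term has a factor of 4·w^6; factoring it out leaves p^2 + 4·p + 4.
Recognize a perfect-square trinomial with the parts 2 and p.

4·w^6·(p + 2)^2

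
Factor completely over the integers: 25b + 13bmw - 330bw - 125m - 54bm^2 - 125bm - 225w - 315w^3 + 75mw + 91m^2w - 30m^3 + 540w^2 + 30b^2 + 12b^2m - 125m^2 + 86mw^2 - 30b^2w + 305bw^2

(2m - 5w + 5)(6b + 3m - 7w + 5)(b - 5m - 9w)

Group: b(12bm - 30bw + 30b + 6m^2 - 29mw + 25m + 35w^2 - 60w + 25) + (-5m - 9w)(12bm - 30bw + 30b + 6m^2 - 29mw + 25m + 35w^2 - 60w + 25); both groups contain (12bm - 30bw + 30b + 6m^2 - 29mw + 25m + 35w^2 - 60w + 25), so (b - 5m - 9w) is a factor with cofactor 12bm - 30bw + 30b + 6m^2 - 29mw + 25m + 35w^2 - 60w + 25.
The cofactor groups again: 12bm - 30bw + 30b + 6m^2 - 29mw + 25m + 35w^2 - 60w + 25 = 6b(2m - 5w + 5) + (3m - 7w + 5)(2m - 5w + 5); both groups contain (2m - 5w + 5), giving (6b + 3m - 7w + 5)(2m - 5w + 5).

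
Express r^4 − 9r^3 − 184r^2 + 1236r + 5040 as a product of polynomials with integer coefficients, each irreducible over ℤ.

Testing divisors of the constant over divisors of the leading coefficient, r = 14 is a root, giving the factor (r − 14) and quotient r^3 + 5r^2 − 114r − 360.
Continuing, r = −3 is a root, so (r + 3) is a factor; dividing leaves r^2 + 2r − 120.
The remaining quadratic factors as (r − 10)(r + 12).

(r + 12)(r + 3)(r − 10)(r − 14)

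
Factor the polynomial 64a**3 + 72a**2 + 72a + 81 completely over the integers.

Group as (64a**3 + 72a) + (72a**2 + 81) = 8a(8a**2 + 9) + 9(8a**2 + 9).
Both groups share the factor (8a**2 + 9).

(8a + 9)(8a**2 + 9)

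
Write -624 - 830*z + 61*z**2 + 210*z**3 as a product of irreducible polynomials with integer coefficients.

Among the possible rational roots, z = -8/5 is a root, giving the factor (5*z + 8) and quotient 42*z**2 - 55*z - 78.
The remaining quadratic factors as (7*z + 6)(6*z - 13).

(5*z + 8)*(6*z - 13)*(7*z + 6)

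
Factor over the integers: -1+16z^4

(2z+1)(2z-1)(4z^2+1)

(2z)⁴ − (1)⁴ = ((2z)² − (1)²)((2z)² + (1)²); the first factor splits again, the second (4z^2+1) is irreducible.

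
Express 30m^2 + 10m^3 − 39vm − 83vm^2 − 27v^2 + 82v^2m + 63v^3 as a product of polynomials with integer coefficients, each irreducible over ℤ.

Group: 9v(7v^2 + 13vm − 3v − 2m^2 − 6m) − 5m(7v^2 + 13vm − 3v − 2m^2 − 6m); both groups contain (7v^2 + 13vm − 3v − 2m^2 − 6m), so (9v − 5m) is a factor with cofactor 7v^2 + 13vm − 3v − 2m^2 − 6m.
The cofactor groups again: 7v^2 + 13vm − 3v − 2m^2 − 6m = v(7v − m − 3) + 2m(7v − m − 3); both groups contain (7v − m − 3), giving (v + 2m)(7v − m − 3).

(9v − 5m)(7v − m − 3)(v + 2m)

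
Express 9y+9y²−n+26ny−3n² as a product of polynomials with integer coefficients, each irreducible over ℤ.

Group: −3n(n−9y) + (−y−1)(n−9y); both groups contain (n−9y).

−(3n+y+1)(n−9y)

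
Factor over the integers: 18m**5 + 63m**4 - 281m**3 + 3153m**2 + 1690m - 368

(3m + 2)(6m - 1)(m + 8)(m**2 - 5m + 23)

Among the possible rational roots, m = -8 is a root, so (m + 8) divides it; the quotient is 18m**4 - 81m**3 + 367m**2 + 217m - 46.
Continuing, m = -2/3 is a root, so (3m + 2) divides it; the quotient is 6m**3 - 31m**2 + 143m - 23.
Then m = 1/6 is a root, so (6m - 1) divides it; the quotient is m**2 - 5m + 23.
The quadratic m**2 - 5m + 23 has discriminant -67 < 0 and is irreducible over ℤ.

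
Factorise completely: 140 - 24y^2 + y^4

Substitute u = y^2 to get a quadratic in u, then factor.
y^2 - 10 is irreducible over ℤ (10 is not a perfect square).
y^2 - 14 is irreducible over ℤ (14 is not a perfect square).

(y^2 - 10)(y^2 - 14)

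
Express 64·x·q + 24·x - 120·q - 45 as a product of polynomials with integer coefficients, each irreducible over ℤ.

(8·q + 3)·(8·x - 15)

Group as (64·x·q + 24·x) + (-120·q - 45) = 8·x·(8·q + 3) - 15·(8·q + 3).
Both groups share the factor (8·q + 3).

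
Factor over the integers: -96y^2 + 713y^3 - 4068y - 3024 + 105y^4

Trying the rational-root candidates, y = -7/3 is a root, so (3y + 7) is a factor; dividing leaves 35y^3 + 156y^2 - 396y - 432.
Continuing, y = -6 is a root, so (y + 6) divides it; the quotient is 35y^2 - 54y - 72.
The remaining quadratic factors as (5y - 12)(7y + 6).

(3y + 7)(5y - 12)(7y + 6)(y + 6)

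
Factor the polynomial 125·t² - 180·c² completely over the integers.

Pull out the common factor 5; 25·t² - 36·c² is a difference of squares.

5·(5·t - 6·c)·(5·t + 6·c)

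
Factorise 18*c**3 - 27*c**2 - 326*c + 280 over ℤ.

(3*c - 14)*(6*c - 5)*(c + 4)

Testing divisors of the constant over divisors of the leading coefficient, c = 14/3 is a root, giving the factor (3*c - 14) and quotient 6*c**2 + 19*c - 20.
The remaining quadratic factors as (c + 4)(6*c - 5).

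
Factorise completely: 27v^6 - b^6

(3v^2 - b^2)(9v^4 + 3v^2b^2 + b^4)

Recognize a difference of cubes with the parts 3v^2 and b^2.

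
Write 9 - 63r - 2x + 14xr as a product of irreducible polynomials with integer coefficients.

Group as (14xr - 2x) + (-63r + 9) = 2x(7r - 1) - 9(7r - 1).
Both groups share the factor (7r - 1).

(2x - 9)(7r - 1)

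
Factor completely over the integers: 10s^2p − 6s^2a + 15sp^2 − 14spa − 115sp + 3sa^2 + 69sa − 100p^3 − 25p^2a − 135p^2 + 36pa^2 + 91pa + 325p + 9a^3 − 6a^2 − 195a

Group: 2s(5sp − 3sa + 20p^2 − 7pa − 25p − 3a^2 + 15a) + (−5p − 3a − 13)(5sp − 3sa + 20p^2 − 7pa − 25p − 3a^2 + 15a); both groups contain (5sp − 3sa + 20p^2 − 7pa − 25p − 3a^2 + 15a), so (2s − 5p − 3a − 13) is a factor with cofactor 5sp − 3sa + 20p^2 − 7pa − 25p − 3a^2 + 15a.
The cofactor groups again: 5sp − 3sa + 20p^2 − 7pa − 25p − 3a^2 + 15a = s(5p − 3a) + (4p + a − 5)(5p − 3a); both groups contain (5p − 3a), giving (s + 4p + a − 5)(5p − 3a).

(5p − 3a)(2s − 5p − 3a − 13)(s + 4p + a − 5)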